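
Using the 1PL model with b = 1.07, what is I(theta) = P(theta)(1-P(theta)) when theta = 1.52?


P = 1/(1+exp(-(1.52-1.07))) = 0.6106
I = P*(1-P) = 0.6106 * 0.3894
I = 0.2378

0.2378


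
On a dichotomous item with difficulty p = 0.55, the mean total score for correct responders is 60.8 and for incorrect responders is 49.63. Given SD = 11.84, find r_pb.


q = 1 - p = 0.45
rpb = ((M1 - M0) / SD) * sqrt(p * q)
rpb = ((60.8 - 49.63) / 11.84) * sqrt(0.55 * 0.45)
rpb = 0.4693

0.4693


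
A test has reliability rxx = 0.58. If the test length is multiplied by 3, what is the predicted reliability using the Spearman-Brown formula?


r_new = (n * rxx) / (1 + (n-1) * rxx)
r_new = (3 * 0.58) / (1 + 2 * 0.58)
r_new = 1.74 / 2.16
r_new = 0.8056

0.8056


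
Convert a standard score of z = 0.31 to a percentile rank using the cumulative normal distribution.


CDF(z) = 0.5 * (1 + erf(z/sqrt(2)))
erf(0.2192) = 0.2434
CDF = 0.6217
Percentile rank = 0.6217 * 100 = 62.17

62.17


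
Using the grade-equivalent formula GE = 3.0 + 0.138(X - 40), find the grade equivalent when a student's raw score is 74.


raw - median = 74 - 40 = 34
slope * diff = 0.138 * 34 = 4.692
GE = 3.0 + 4.692
GE = 7.692

7.692


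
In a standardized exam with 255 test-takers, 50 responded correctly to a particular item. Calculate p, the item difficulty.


Item difficulty p = number correct / total examinees
p = 50 / 255
p = 0.1961

0.1961


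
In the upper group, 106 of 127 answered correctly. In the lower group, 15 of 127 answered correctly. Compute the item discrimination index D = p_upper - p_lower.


p_upper = 106/127 = 0.8346
p_lower = 15/127 = 0.1181
D = 0.8346 - 0.1181 = 0.7165

0.7165


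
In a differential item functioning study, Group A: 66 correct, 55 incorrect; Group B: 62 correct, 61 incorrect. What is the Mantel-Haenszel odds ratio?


Odds_A = 66/55 = 1.2
Odds_B = 62/61 = 1.0164
OR = Odds_A / Odds_B = 1.2 / 1.0164
Exactly, OR = (66 * 61) / (55 * 62) = 4026 / 3410
OR = 1.1806

1.1806


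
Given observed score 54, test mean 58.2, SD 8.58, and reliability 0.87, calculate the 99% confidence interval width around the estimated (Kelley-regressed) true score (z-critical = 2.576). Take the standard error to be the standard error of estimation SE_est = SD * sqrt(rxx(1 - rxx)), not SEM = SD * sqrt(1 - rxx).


True score estimate = 0.87*54 + 0.13*58.2 = 54.546
SE_est = SD * sqrt(rxx * (1 - rxx)) = 8.58 * sqrt(0.87 * 0.13) = 8.58 * sqrt(0.1131) = 2.885483
CI = T_est +/- z * SE_est, so width = 2 * z * SE_est = 2 * 2.576 * 2.885483
Width = 14.866

14.866


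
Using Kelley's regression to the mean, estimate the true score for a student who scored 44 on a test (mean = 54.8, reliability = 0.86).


T_est = rxx * X + (1 - rxx) * mean
T_est = 0.86 * 44 + 0.14 * 54.8
T_est = 37.84 + 7.672
T_est = 45.512

45.512


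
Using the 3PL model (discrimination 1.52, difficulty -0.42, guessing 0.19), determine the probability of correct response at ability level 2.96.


logit = 1.52*(2.96 - -0.42) = 5.1376
P* = 1/(1 + exp(-5.1376)) = 0.9942
P = 0.19 + (1 - 0.19) * 0.9942
P = 0.9953

0.9953


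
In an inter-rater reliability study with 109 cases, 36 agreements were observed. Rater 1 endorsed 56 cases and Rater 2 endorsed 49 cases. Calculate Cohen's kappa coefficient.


P_o = 36/109 = 0.330275
P_e = (56*49 + 53*60) / 11881 = 0.498611
kappa = (P_o - P_e) / (1 - P_e)
kappa = (0.330275 - 0.498611) / (1 - 0.498611)
kappa = -0.3357

-0.3357


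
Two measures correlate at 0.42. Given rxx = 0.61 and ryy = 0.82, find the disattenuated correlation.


r_corrected = rxy / sqrt(rxx * ryy)
= 0.42 / sqrt(0.61 * 0.82)
= 0.42 / sqrt(0.5002)
= 0.42 / 0.707248
r_corrected = 0.5939

0.5939


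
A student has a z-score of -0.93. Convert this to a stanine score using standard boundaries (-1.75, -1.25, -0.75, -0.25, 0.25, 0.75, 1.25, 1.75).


Stanine boundaries: [-1.75, -1.25, -0.75, -0.25, 0.25, 0.75, 1.25, 1.75]
z = -0.93
Check each boundary:
  z >= -1.75 -> could be stanine 2
  z >= -1.25 -> could be stanine 3
  z < -0.75
  z < -0.25
  z < 0.25
  z < 0.75
  z < 1.25
  z < 1.75
Highest qualifying boundary gives stanine = 3

3


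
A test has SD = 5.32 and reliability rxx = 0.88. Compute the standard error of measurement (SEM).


SEM = SD * sqrt(1 - rxx)
SEM = 5.32 * sqrt(1 - 0.88)
SEM = 5.32 * sqrt(0.12) = 5.32 * 0.34641
SEM = 1.8429

1.8429


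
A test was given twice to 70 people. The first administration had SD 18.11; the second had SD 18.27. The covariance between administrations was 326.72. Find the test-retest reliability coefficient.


r = cov(X,Y) / (SD_X * SD_Y)
r = 326.72 / (18.11 * 18.27)
r = 326.72 / 330.8697
r = 0.9875

0.9875


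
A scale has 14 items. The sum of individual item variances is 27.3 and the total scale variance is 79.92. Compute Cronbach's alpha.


alpha = (k/(k-1)) * (1 - sum(si^2)/s_total^2)
= (14/13) * (1 - 27.3/79.92)
alpha = 0.7091

0.7091


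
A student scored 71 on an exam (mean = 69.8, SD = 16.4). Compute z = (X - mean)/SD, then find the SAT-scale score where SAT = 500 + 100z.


z = (X - mean) / SD = (71 - 69.8) / 16.4
z = 1.2 / 16.4
z = 0.0732
SAT-scale = SAT = 500 + 100z
Carry z at full precision (z = 1.2 / 16.4) into the conversion:
SAT-scale = 500 + 100 * (1.2 / 16.4) = 500 + 120 / 16.4
SAT-scale = 500 + 7.3171
SAT-scale = 507.3171

507.3171


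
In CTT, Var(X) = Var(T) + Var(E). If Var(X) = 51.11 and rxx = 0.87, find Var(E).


var_true = rxx * var_obs = 0.87 * 51.11 = 44.4657
var_error = var_obs - var_true
var_error = 51.11 - 44.4657
var_error = 6.6443

6.6443


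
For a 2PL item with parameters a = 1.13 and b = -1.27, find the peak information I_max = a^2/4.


For 2PL, max info at theta = b = -1.27
I_max = a^2 / 4 = 1.13^2 / 4
= 1.2769 / 4
I_max = 0.3192

0.3192


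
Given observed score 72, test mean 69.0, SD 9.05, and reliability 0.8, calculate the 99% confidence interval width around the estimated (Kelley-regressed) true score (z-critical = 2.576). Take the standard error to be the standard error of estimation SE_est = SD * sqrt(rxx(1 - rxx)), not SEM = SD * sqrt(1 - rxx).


True score estimate = 0.8*72 + 0.2*69.0 = 71.4
SE_est = SD * sqrt(rxx * (1 - rxx)) = 9.05 * sqrt(0.8 * 0.2) = 9.05 * sqrt(0.16) = 3.62
CI = T_est +/- z * SE_est, so width = 2 * z * SE_est = 2 * 2.576 * 3.62
Width = 18.6502

18.6502


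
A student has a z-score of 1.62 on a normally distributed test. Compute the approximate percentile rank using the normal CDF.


CDF(z) = 0.5 * (1 + erf(z/sqrt(2)))
erf(1.1455) = 0.8948
CDF = 0.9474
Percentile rank = 0.9474 * 100 = 94.74

94.74


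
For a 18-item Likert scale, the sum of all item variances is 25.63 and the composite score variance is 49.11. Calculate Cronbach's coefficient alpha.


alpha = (k/(k-1)) * (1 - sum(si^2)/s_total^2)
= (18/17) * (1 - 25.63/49.11)
alpha = 0.5062

0.5062


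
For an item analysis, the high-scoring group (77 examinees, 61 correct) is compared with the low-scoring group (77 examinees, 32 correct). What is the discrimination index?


p_upper = 61/77 = 0.7922
p_lower = 32/77 = 0.4156
D = 0.7922 - 0.4156 = 0.3766

0.3766


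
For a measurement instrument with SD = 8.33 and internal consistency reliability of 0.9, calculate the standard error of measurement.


SEM = SD * sqrt(1 - rxx)
SEM = 8.33 * sqrt(1 - 0.9)
SEM = 8.33 * sqrt(0.1) = 8.33 * 0.316228
SEM = 2.6342

2.6342


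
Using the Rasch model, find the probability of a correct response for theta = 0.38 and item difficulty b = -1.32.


theta - b = 0.38 - -1.32 = 1.7
exp(-(theta - b)) = exp(-1.7) = 0.1827
P = 1 / (1 + 0.1827)
P = 0.8455

0.8455


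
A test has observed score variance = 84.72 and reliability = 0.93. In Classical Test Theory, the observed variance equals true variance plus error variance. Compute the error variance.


var_true = rxx * var_obs = 0.93 * 84.72 = 78.7896
var_error = var_obs - var_true
var_error = 84.72 - 78.7896
var_error = 5.9304

5.9304


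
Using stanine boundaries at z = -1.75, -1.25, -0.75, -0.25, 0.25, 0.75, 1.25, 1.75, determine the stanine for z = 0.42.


Stanine boundaries: [-1.75, -1.25, -0.75, -0.25, 0.25, 0.75, 1.25, 1.75]
z = 0.42
Check each boundary:
  z >= -1.75 -> could be stanine 2
  z >= -1.25 -> could be stanine 3
  z >= -0.75 -> could be stanine 4
  z >= -0.25 -> could be stanine 5
  z >= 0.25 -> could be stanine 6
  z < 0.75
  z < 1.25
  z < 1.75
Highest qualifying boundary gives stanine = 6

6


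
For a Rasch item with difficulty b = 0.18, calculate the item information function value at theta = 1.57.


P = 1/(1+exp(-(1.57-0.18))) = 0.8006
I = P*(1-P) = 0.8006 * 0.1994
I = 0.1596

0.1596


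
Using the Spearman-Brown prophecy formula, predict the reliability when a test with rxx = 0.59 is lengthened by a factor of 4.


r_new = (n * rxx) / (1 + (n-1) * rxx)
r_new = (4 * 0.59) / (1 + 3 * 0.59)
r_new = 2.36 / 2.77
r_new = 0.852

0.852


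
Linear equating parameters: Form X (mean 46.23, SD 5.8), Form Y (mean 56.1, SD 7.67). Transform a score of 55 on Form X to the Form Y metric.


slope = SD_Y / SD_X = 7.67 / 5.8 ~ 1.3224
intercept = mean_Y - slope * mean_X = 56.1 - (7.67 / 5.8) * 46.23 ~ -5.0352
Y = slope * X + intercept. To avoid rounding drift from the rounded slope/intercept, evaluate the equivalent form Y = mean_Y + SD_Y * (X - mean_X) / SD_X at full precision:
Y = 56.1 + 7.67 * (55 - 46.23) / 5.8
Y = 56.1 + 7.67 * 8.77 / 5.8
Y = 56.1 + 67.2659 / 5.8
Y = 56.1 + 11.5976
Y = 67.6976

67.6976


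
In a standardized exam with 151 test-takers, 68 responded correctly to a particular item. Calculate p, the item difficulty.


Item difficulty p = number correct / total examinees
p = 68 / 151
p = 0.4503

0.4503


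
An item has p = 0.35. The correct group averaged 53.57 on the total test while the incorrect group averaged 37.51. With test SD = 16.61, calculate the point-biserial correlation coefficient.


q = 1 - p = 0.65
rpb = ((M1 - M0) / SD) * sqrt(p * q)
rpb = ((53.57 - 37.51) / 16.61) * sqrt(0.35 * 0.65)
rpb = 0.4612

0.4612


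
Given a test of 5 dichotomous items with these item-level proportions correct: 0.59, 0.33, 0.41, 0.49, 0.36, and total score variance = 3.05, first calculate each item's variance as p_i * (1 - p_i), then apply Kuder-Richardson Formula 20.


For each item, compute p_i * q_i:
  Item 1: 0.59 * 0.41 = 0.2419
  Item 2: 0.33 * 0.67 = 0.2211
  Item 3: 0.41 * 0.59 = 0.2419
  Item 4: 0.49 * 0.51 = 0.2499
  Item 5: 0.36 * 0.64 = 0.2304
Sum(p_i * q_i) = 0.2419 + 0.2211 + 0.2419 + 0.2499 + 0.2304 = 1.1852
KR-20 = (k/(k-1)) * (1 - Sum(p_i*q_i) / Var_total)
= (5/4) * (1 - 1.1852/3.05)
= 1.25 * 0.6114
KR-20 = 0.7643

0.7643


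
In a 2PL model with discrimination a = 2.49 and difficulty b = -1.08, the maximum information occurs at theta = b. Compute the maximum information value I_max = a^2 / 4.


For 2PL, max info at theta = b = -1.08
I_max = a^2 / 4 = 2.49^2 / 4
= 6.2001 / 4
I_max = 1.55

1.55


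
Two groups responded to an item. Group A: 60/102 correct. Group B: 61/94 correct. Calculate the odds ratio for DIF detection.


Odds_A = 60/42 = 1.4286
Odds_B = 61/33 = 1.8485
OR = Odds_A / Odds_B = 1.4286 / 1.8485
Exactly, OR = (60 * 33) / (42 * 61) = 1980 / 2562
OR = 0.7728

0.7728


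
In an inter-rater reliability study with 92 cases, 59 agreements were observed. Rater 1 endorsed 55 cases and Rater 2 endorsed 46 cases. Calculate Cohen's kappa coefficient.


P_o = 59/92 = 0.641304
P_e = (55*46 + 37*46) / 8464 = 0.5
kappa = (P_o - P_e) / (1 - P_e)
kappa = (0.641304 - 0.5) / (1 - 0.5)
kappa = 0.2826

0.2826


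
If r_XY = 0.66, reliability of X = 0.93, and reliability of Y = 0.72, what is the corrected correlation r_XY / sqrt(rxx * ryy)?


r_corrected = rxy / sqrt(rxx * ryy)
= 0.66 / sqrt(0.93 * 0.72)
= 0.66 / sqrt(0.6696)
= 0.66 / 0.818291
r_corrected = 0.8066

0.8066


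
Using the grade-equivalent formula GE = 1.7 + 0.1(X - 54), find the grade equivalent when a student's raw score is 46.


raw - median = 46 - 54 = -8
slope * diff = 0.1 * -8 = -0.8
GE = 1.7 + -0.8
GE = 0.9

0.9


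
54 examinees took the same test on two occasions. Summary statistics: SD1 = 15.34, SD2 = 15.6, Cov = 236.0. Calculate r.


r = cov(X,Y) / (SD_X * SD_Y)
r = 236.0 / (15.34 * 15.6)
r = 236.0 / 239.304
r = 0.9862

0.9862


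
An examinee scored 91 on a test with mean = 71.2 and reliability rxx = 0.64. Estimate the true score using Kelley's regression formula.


T_est = rxx * X + (1 - rxx) * mean
T_est = 0.64 * 91 + 0.36 * 71.2
T_est = 58.24 + 25.632
T_est = 83.872

83.872


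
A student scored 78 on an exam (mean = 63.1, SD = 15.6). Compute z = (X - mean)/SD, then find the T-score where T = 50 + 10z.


z = (X - mean) / SD = (78 - 63.1) / 15.6
z = 14.9 / 15.6
z = 0.9551
T-score = T = 50 + 10z
Carry z at full precision (z = 14.9 / 15.6) into the conversion:
T-score = 50 + 10 * (14.9 / 15.6) = 50 + 149 / 15.6
T-score = 50 + 9.5513
T-score = 59.5513

59.5513


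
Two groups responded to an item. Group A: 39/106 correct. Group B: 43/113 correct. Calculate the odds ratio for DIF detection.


Odds_A = 39/67 = 0.5821
Odds_B = 43/70 = 0.6143
OR = Odds_A / Odds_B = 0.5821 / 0.6143
Exactly, OR = (39 * 70) / (67 * 43) = 2730 / 2881
OR = 0.9476

0.9476


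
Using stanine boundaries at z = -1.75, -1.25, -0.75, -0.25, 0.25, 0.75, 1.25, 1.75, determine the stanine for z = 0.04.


Stanine boundaries: [-1.75, -1.25, -0.75, -0.25, 0.25, 0.75, 1.25, 1.75]
z = 0.04
Check each boundary:
  z >= -1.75 -> could be stanine 2
  z >= -1.25 -> could be stanine 3
  z >= -0.75 -> could be stanine 4
  z >= -0.25 -> could be stanine 5
  z < 0.25
  z < 0.75
  z < 1.25
  z < 1.75
Highest qualifying boundary gives stanine = 5

5


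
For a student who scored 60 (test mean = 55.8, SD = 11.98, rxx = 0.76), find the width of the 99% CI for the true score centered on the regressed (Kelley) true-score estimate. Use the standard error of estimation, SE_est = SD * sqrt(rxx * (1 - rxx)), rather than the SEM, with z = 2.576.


True score estimate = 0.76*60 + 0.24*55.8 = 58.992
SE_est = SD * sqrt(rxx * (1 - rxx)) = 11.98 * sqrt(0.76 * 0.24) = 11.98 * sqrt(0.1824) = 5.116456
CI = T_est +/- z * SE_est, so width = 2 * z * SE_est = 2 * 2.576 * 5.116456
Width = 26.36

26.36


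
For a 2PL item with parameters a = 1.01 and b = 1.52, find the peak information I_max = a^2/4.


For 2PL, max info at theta = b = 1.52
I_max = a^2 / 4 = 1.01^2 / 4
= 1.0201 / 4
I_max = 0.255

0.255


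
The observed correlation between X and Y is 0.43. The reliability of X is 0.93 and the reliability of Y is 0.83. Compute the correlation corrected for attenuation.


r_corrected = rxy / sqrt(rxx * ryy)
= 0.43 / sqrt(0.93 * 0.83)
= 0.43 / sqrt(0.7719)
= 0.43 / 0.878578
r_corrected = 0.4894

0.4894


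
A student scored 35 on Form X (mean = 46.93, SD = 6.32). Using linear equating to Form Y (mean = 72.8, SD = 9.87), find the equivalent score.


slope = SD_Y / SD_X = 9.87 / 6.32 ~ 1.5617
intercept = mean_Y - slope * mean_X = 72.8 - (9.87 / 6.32) * 46.93 ~ -0.491
Y = slope * X + intercept. To avoid rounding drift from the rounded slope/intercept, evaluate the equivalent form Y = mean_Y + SD_Y * (X - mean_X) / SD_X at full precision:
Y = 72.8 + 9.87 * (35 - 46.93) / 6.32
Y = 72.8 - 9.87 * 11.93 / 6.32
Y = 72.8 - 117.7491 / 6.32
Y = 72.8 - 18.6312
Y = 54.1688

54.1688


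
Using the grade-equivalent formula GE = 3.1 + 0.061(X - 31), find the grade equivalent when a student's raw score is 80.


raw - median = 80 - 31 = 49
slope * diff = 0.061 * 49 = 2.989
GE = 3.1 + 2.989
GE = 6.089

6.089


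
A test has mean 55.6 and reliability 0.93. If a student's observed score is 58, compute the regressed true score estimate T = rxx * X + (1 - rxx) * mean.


T_est = rxx * X + (1 - rxx) * mean
T_est = 0.93 * 58 + 0.07 * 55.6
T_est = 53.94 + 3.892
T_est = 57.832

57.832


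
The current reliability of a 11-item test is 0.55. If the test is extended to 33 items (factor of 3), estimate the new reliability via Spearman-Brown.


r_new = (n * rxx) / (1 + (n-1) * rxx)
r_new = (3 * 0.55) / (1 + 2 * 0.55)
r_new = 1.65 / 2.1
r_new = 0.7857

0.7857


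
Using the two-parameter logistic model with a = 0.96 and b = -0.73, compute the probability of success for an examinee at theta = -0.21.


a*(theta - b) = 0.96 * (-0.21 - -0.73) = 0.4992
exp(-0.4992) = 0.607
P = 1 / (1 + 0.607)
P = 0.6223

0.6223


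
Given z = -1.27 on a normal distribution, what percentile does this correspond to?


CDF(z) = 0.5 * (1 + erf(z/sqrt(2)))
erf(-0.898) = -0.7959
CDF = 0.102
Percentile rank = 0.102 * 100 = 10.2

10.2


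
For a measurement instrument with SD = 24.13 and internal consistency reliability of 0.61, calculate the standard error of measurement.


SEM = SD * sqrt(1 - rxx)
SEM = 24.13 * sqrt(1 - 0.61)
SEM = 24.13 * sqrt(0.39) = 24.13 * 0.6245
SEM = 15.0692

15.0692


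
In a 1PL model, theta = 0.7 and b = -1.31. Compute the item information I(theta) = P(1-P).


P = 1/(1+exp(-(0.7--1.31))) = 0.8818
I = P*(1-P) = 0.8818 * 0.1182
I = 0.1042

0.1042


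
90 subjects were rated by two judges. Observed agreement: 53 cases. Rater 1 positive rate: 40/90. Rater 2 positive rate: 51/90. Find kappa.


P_o = 53/90 = 0.588889
P_e = (40*51 + 50*39) / 8100 = 0.492593
kappa = (P_o - P_e) / (1 - P_e)
kappa = (0.588889 - 0.492593) / (1 - 0.492593)
kappa = 0.1898

0.1898


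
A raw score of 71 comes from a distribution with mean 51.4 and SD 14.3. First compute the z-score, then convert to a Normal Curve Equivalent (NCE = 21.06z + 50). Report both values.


z = (X - mean) / SD = (71 - 51.4) / 14.3
z = 19.6 / 14.3
z = 1.3706
NCE = NCE = 21.06z + 50
Carry z at full precision (z = 19.6 / 14.3) into the conversion:
NCE = 21.06 * (19.6 / 14.3) + 50 = 412.776 / 14.3 + 50
NCE = 28.8655 + 50
NCE = 78.8655

78.8655


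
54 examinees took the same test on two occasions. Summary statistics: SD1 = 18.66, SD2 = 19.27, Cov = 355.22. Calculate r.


r = cov(X,Y) / (SD_X * SD_Y)
r = 355.22 / (18.66 * 19.27)
r = 355.22 / 359.5782
r = 0.9879

0.9879


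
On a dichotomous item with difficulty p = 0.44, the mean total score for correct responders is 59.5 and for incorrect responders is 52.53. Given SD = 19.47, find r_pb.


q = 1 - p = 0.56
rpb = ((M1 - M0) / SD) * sqrt(p * q)
rpb = ((59.5 - 52.53) / 19.47) * sqrt(0.44 * 0.56)
rpb = 0.1777

0.1777


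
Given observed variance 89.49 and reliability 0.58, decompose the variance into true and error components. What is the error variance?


var_true = rxx * var_obs = 0.58 * 89.49 = 51.9042
var_error = var_obs - var_true
var_error = 89.49 - 51.9042
var_error = 37.5858

37.5858


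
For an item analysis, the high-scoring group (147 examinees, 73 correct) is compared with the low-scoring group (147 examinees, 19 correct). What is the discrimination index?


p_upper = 73/147 = 0.4966
p_lower = 19/147 = 0.1293
D = 0.4966 - 0.1293 = 0.3673

0.3673


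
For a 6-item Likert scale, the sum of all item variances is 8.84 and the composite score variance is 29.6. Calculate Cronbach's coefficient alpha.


alpha = (k/(k-1)) * (1 - sum(si^2)/s_total^2)
= (6/5) * (1 - 8.84/29.6)
alpha = 0.8416

0.8416


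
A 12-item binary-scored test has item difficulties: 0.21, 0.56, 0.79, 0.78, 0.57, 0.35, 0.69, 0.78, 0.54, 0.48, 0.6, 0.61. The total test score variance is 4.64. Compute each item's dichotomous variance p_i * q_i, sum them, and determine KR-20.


For each item, compute p_i * q_i:
  Item 1: 0.21 * 0.79 = 0.1659
  Item 2: 0.56 * 0.44 = 0.2464
  Item 3: 0.79 * 0.21 = 0.1659
  Item 4: 0.78 * 0.22 = 0.1716
  Item 5: 0.57 * 0.43 = 0.2451
  Item 6: 0.35 * 0.65 = 0.2275
  Item 7: 0.69 * 0.31 = 0.2139
  Item 8: 0.78 * 0.22 = 0.1716
  Item 9: 0.54 * 0.46 = 0.2484
  Item 10: 0.48 * 0.52 = 0.2496
  Item 11: 0.6 * 0.4 = 0.24
  Item 12: 0.61 * 0.39 = 0.2379
Sum(p_i * q_i) = 0.1659 + 0.2464 + 0.1659 + 0.1716 + 0.2451 + 0.2275 + 0.2139 + 0.1716 + 0.2484 + 0.2496 + 0.24 + 0.2379 = 2.5838
KR-20 = (k/(k-1)) * (1 - Sum(p_i*q_i) / Var_total)
= (12/11) * (1 - 2.5838/4.64)
= 1.0909 * 0.4431
KR-20 = 0.4834

0.4834


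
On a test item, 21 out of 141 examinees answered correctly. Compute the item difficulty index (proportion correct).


Item difficulty p = number correct / total examinees
p = 21 / 141
p = 0.1489

0.1489


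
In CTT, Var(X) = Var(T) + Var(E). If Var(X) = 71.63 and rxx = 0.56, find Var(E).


var_true = rxx * var_obs = 0.56 * 71.63 = 40.1128
var_error = var_obs - var_true
var_error = 71.63 - 40.1128
var_error = 31.5172

31.5172


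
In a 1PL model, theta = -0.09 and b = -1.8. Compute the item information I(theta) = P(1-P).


P = 1/(1+exp(-(-0.09--1.8))) = 0.8468
I = P*(1-P) = 0.8468 * 0.1532
I = 0.1297

0.1297


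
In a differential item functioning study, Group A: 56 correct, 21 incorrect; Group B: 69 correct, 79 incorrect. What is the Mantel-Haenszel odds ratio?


Odds_A = 56/21 = 2.6667
Odds_B = 69/79 = 0.8734
OR = Odds_A / Odds_B = 2.6667 / 0.8734
Exactly, OR = (56 * 79) / (21 * 69) = 4424 / 1449
OR = 3.0531

3.0531


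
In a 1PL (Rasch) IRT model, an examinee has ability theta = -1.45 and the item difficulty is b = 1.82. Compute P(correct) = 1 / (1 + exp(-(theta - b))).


theta - b = -1.45 - 1.82 = -3.27
exp(-(theta - b)) = exp(3.27) = 26.3113
P = 1 / (1 + 26.3113)
P = 0.0366

0.0366


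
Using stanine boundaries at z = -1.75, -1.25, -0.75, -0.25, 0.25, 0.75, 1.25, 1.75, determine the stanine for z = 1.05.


Stanine boundaries: [-1.75, -1.25, -0.75, -0.25, 0.25, 0.75, 1.25, 1.75]
z = 1.05
Check each boundary:
  z >= -1.75 -> could be stanine 2
  z >= -1.25 -> could be stanine 3
  z >= -0.75 -> could be stanine 4
  z >= -0.25 -> could be stanine 5
  z >= 0.25 -> could be stanine 6
  z >= 0.75 -> could be stanine 7
  z < 1.25
  z < 1.75
Highest qualifying boundary gives stanine = 7

7


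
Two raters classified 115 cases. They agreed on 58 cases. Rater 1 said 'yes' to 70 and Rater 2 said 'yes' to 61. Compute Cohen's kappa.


P_o = 58/115 = 0.504348
P_e = (70*61 + 45*54) / 13225 = 0.506616
kappa = (P_o - P_e) / (1 - P_e)
kappa = (0.504348 - 0.506616) / (1 - 0.506616)
kappa = -0.0046

-0.0046


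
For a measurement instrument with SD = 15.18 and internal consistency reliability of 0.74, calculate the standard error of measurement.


SEM = SD * sqrt(1 - rxx)
SEM = 15.18 * sqrt(1 - 0.74)
SEM = 15.18 * sqrt(0.26) = 15.18 * 0.509902
SEM = 7.7403

7.7403


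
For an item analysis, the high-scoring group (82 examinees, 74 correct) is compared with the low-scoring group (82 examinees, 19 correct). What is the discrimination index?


p_upper = 74/82 = 0.9024
p_lower = 19/82 = 0.2317
D = 0.9024 - 0.2317 = 0.6707

0.6707


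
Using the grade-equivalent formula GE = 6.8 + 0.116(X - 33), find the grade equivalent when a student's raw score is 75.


raw - median = 75 - 33 = 42
slope * diff = 0.116 * 42 = 4.872
GE = 6.8 + 4.872
GE = 11.672

11.672


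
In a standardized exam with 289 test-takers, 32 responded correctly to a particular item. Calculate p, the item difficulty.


Item difficulty p = number correct / total examinees
p = 32 / 289
p = 0.1107

0.1107


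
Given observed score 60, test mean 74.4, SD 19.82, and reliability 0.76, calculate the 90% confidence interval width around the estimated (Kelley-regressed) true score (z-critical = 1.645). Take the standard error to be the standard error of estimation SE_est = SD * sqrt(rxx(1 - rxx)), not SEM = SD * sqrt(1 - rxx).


True score estimate = 0.76*60 + 0.24*74.4 = 63.456
SE_est = SD * sqrt(rxx * (1 - rxx)) = 19.82 * sqrt(0.76 * 0.24) = 19.82 * sqrt(0.1824) = 8.464788
CI = T_est +/- z * SE_est, so width = 2 * z * SE_est = 2 * 1.645 * 8.464788
Width = 27.8492

27.8492


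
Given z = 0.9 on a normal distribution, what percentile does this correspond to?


CDF(z) = 0.5 * (1 + erf(z/sqrt(2)))
erf(0.6364) = 0.6319
CDF = 0.8159
Percentile rank = 0.8159 * 100 = 81.59

81.59


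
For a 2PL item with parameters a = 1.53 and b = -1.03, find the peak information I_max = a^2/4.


For 2PL, max info at theta = b = -1.03
I_max = a^2 / 4 = 1.53^2 / 4
= 2.3409 / 4
I_max = 0.5852

0.5852


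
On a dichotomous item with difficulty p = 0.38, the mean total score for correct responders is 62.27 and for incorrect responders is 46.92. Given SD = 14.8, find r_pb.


q = 1 - p = 0.62
rpb = ((M1 - M0) / SD) * sqrt(p * q)
rpb = ((62.27 - 46.92) / 14.8) * sqrt(0.38 * 0.62)
rpb = 0.5034

0.5034


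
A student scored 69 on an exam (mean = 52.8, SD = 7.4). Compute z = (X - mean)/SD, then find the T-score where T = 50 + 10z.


z = (X - mean) / SD = (69 - 52.8) / 7.4
z = 16.2 / 7.4
z = 2.1892
T-score = T = 50 + 10z
Carry z at full precision (z = 16.2 / 7.4) into the conversion:
T-score = 50 + 10 * (16.2 / 7.4) = 50 + 162 / 7.4
T-score = 50 + 21.8919
T-score = 71.8919

71.8919


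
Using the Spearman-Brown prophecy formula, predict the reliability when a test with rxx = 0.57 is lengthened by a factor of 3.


r_new = (n * rxx) / (1 + (n-1) * rxx)
r_new = (3 * 0.57) / (1 + 2 * 0.57)
r_new = 1.71 / 2.14
r_new = 0.7991

0.7991


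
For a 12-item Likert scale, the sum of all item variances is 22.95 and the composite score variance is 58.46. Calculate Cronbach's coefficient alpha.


alpha = (k/(k-1)) * (1 - sum(si^2)/s_total^2)
= (12/11) * (1 - 22.95/58.46)
alpha = 0.6626

0.6626


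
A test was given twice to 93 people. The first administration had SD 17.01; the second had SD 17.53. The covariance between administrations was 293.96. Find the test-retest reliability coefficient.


r = cov(X,Y) / (SD_X * SD_Y)
r = 293.96 / (17.01 * 17.53)
r = 293.96 / 298.1853
r = 0.9858

0.9858


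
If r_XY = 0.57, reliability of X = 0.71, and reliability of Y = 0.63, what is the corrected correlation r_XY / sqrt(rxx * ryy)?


r_corrected = rxy / sqrt(rxx * ryy)
= 0.57 / sqrt(0.71 * 0.63)
= 0.57 / sqrt(0.4473)
= 0.57 / 0.668805
r_corrected = 0.8523

0.8523


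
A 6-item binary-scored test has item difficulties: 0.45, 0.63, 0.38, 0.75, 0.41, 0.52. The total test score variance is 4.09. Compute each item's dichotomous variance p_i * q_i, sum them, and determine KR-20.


For each item, compute p_i * q_i:
  Item 1: 0.45 * 0.55 = 0.2475
  Item 2: 0.63 * 0.37 = 0.2331
  Item 3: 0.38 * 0.62 = 0.2356
  Item 4: 0.75 * 0.25 = 0.1875
  Item 5: 0.41 * 0.59 = 0.2419
  Item 6: 0.52 * 0.48 = 0.2496
Sum(p_i * q_i) = 0.2475 + 0.2331 + 0.2356 + 0.1875 + 0.2419 + 0.2496 = 1.3952
KR-20 = (k/(k-1)) * (1 - Sum(p_i*q_i) / Var_total)
= (6/5) * (1 - 1.3952/4.09)
= 1.2 * 0.6589
KR-20 = 0.7907

0.7907


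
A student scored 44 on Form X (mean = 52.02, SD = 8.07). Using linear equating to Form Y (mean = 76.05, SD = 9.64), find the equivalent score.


slope = SD_Y / SD_X = 9.64 / 8.07 ~ 1.1945
intercept = mean_Y - slope * mean_X = 76.05 - (9.64 / 8.07) * 52.02 ~ 13.9096
Y = slope * X + intercept. To avoid rounding drift from the rounded slope/intercept, evaluate the equivalent form Y = mean_Y + SD_Y * (X - mean_X) / SD_X at full precision:
Y = 76.05 + 9.64 * (44 - 52.02) / 8.07
Y = 76.05 - 9.64 * 8.02 / 8.07
Y = 76.05 - 77.3128 / 8.07
Y = 76.05 - 9.5803
Y = 66.4697

66.4697


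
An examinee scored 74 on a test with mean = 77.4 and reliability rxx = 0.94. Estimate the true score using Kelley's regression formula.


T_est = rxx * X + (1 - rxx) * mean
T_est = 0.94 * 74 + 0.06 * 77.4
T_est = 69.56 + 4.644
T_est = 74.204

74.204


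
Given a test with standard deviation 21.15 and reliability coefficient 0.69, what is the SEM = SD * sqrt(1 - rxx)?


SEM = SD * sqrt(1 - rxx)
SEM = 21.15 * sqrt(1 - 0.69)
SEM = 21.15 * sqrt(0.31) = 21.15 * 0.556776
SEM = 11.7758

11.7758


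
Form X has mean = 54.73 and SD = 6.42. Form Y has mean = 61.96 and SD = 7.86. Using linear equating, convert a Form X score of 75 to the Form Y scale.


slope = SD_Y / SD_X = 7.86 / 6.42 ~ 1.2243
intercept = mean_Y - slope * mean_X = 61.96 - (7.86 / 6.42) * 54.73 ~ -5.0459
Y = slope * X + intercept. To avoid rounding drift from the rounded slope/intercept, evaluate the equivalent form Y = mean_Y + SD_Y * (X - mean_X) / SD_X at full precision:
Y = 61.96 + 7.86 * (75 - 54.73) / 6.42
Y = 61.96 + 7.86 * 20.27 / 6.42
Y = 61.96 + 159.3222 / 6.42
Y = 61.96 + 24.8165
Y = 86.7765

86.7765


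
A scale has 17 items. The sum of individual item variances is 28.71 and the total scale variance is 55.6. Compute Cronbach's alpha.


alpha = (k/(k-1)) * (1 - sum(si^2)/s_total^2)
= (17/16) * (1 - 28.71/55.6)
alpha = 0.5139

0.5139


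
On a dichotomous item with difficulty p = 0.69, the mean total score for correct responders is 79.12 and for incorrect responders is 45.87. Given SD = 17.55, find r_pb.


q = 1 - p = 0.31
rpb = ((M1 - M0) / SD) * sqrt(p * q)
rpb = ((79.12 - 45.87) / 17.55) * sqrt(0.69 * 0.31)
rpb = 0.8762

0.8762


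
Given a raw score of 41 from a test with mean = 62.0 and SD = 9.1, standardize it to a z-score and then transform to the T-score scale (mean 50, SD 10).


z = (X - mean) / SD = (41 - 62.0) / 9.1
z = -21.0 / 9.1
z = -2.3077
T-score = T = 50 + 10z
Carry z at full precision (z = -21.0 / 9.1) into the conversion:
T-score = 50 + 10 * (-21.0 / 9.1) = 50 + -210 / 9.1
T-score = 50 + -23.0769
T-score = 26.9231

26.9231


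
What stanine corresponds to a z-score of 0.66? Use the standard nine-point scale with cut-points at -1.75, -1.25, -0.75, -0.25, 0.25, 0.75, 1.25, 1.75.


Stanine boundaries: [-1.75, -1.25, -0.75, -0.25, 0.25, 0.75, 1.25, 1.75]
z = 0.66
Check each boundary:
  z >= -1.75 -> could be stanine 2
  z >= -1.25 -> could be stanine 3
  z >= -0.75 -> could be stanine 4
  z >= -0.25 -> could be stanine 5
  z >= 0.25 -> could be stanine 6
  z < 0.75
  z < 1.25
  z < 1.75
Highest qualifying boundary gives stanine = 6

6


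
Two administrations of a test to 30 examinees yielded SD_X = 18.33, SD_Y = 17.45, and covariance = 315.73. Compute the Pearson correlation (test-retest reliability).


r = cov(X,Y) / (SD_X * SD_Y)
r = 315.73 / (18.33 * 17.45)
r = 315.73 / 319.8585
r = 0.9871

0.9871


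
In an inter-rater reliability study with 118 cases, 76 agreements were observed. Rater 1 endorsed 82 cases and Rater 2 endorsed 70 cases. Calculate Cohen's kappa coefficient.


P_o = 76/118 = 0.644068
P_e = (82*70 + 36*48) / 13924 = 0.53634
kappa = (P_o - P_e) / (1 - P_e)
kappa = (0.644068 - 0.53634) / (1 - 0.53634)
kappa = 0.2323

0.2323


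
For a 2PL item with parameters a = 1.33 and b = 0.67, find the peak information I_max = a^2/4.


For 2PL, max info at theta = b = 0.67
I_max = a^2 / 4 = 1.33^2 / 4
= 1.7689 / 4
I_max = 0.4422

0.4422


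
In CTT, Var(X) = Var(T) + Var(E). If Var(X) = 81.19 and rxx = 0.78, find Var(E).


var_true = rxx * var_obs = 0.78 * 81.19 = 63.3282
var_error = var_obs - var_true
var_error = 81.19 - 63.3282
var_error = 17.8618

17.8618


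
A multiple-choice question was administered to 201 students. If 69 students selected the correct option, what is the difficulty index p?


Item difficulty p = number correct / total examinees
p = 69 / 201
p = 0.3433

0.3433


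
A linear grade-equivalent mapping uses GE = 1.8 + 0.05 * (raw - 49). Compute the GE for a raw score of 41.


raw - median = 41 - 49 = -8
slope * diff = 0.05 * -8 = -0.4
GE = 1.8 + -0.4
GE = 1.4

1.4


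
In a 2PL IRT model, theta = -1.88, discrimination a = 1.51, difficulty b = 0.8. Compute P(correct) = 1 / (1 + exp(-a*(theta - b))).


a*(theta - b) = 1.51 * (-1.88 - 0.8) = -4.0468
exp(--4.0468) = 57.2141
P = 1 / (1 + 57.2141)
P = 0.0172

0.0172


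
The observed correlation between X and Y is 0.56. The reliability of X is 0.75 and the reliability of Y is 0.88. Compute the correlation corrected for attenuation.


r_corrected = rxy / sqrt(rxx * ryy)
= 0.56 / sqrt(0.75 * 0.88)
= 0.56 / sqrt(0.66)
= 0.56 / 0.812404
r_corrected = 0.6893

0.6893


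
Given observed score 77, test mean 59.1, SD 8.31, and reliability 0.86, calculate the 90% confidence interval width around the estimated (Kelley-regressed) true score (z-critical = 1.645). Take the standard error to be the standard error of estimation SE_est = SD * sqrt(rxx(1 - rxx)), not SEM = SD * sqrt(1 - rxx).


True score estimate = 0.86*77 + 0.14*59.1 = 74.494
SE_est = SD * sqrt(rxx * (1 - rxx)) = 8.31 * sqrt(0.86 * 0.14) = 8.31 * sqrt(0.1204) = 2.883462
CI = T_est +/- z * SE_est, so width = 2 * z * SE_est = 2 * 1.645 * 2.883462
Width = 9.4866

9.4866


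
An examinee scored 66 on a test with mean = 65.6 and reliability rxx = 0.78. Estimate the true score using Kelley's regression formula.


T_est = rxx * X + (1 - rxx) * mean
T_est = 0.78 * 66 + 0.22 * 65.6
T_est = 51.48 + 14.432
T_est = 65.912

65.912


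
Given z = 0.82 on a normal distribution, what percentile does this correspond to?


CDF(z) = 0.5 * (1 + erf(z/sqrt(2)))
erf(0.5798) = 0.5878
CDF = 0.7939
Percentile rank = 0.7939 * 100 = 79.39

79.39


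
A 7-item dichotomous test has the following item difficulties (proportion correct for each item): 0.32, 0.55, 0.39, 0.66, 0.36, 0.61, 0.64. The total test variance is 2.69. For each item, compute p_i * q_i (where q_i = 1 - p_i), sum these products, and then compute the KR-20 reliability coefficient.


For each item, compute p_i * q_i:
  Item 1: 0.32 * 0.68 = 0.2176
  Item 2: 0.55 * 0.45 = 0.2475
  Item 3: 0.39 * 0.61 = 0.2379
  Item 4: 0.66 * 0.34 = 0.2244
  Item 5: 0.36 * 0.64 = 0.2304
  Item 6: 0.61 * 0.39 = 0.2379
  Item 7: 0.64 * 0.36 = 0.2304
Sum(p_i * q_i) = 0.2176 + 0.2475 + 0.2379 + 0.2244 + 0.2304 + 0.2379 + 0.2304 = 1.6261
KR-20 = (k/(k-1)) * (1 - Sum(p_i*q_i) / Var_total)
= (7/6) * (1 - 1.6261/2.69)
= 1.1667 * 0.3955
KR-20 = 0.4614

0.4614


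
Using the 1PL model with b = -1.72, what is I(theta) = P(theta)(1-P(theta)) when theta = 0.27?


P = 1/(1+exp(-(0.27--1.72))) = 0.8797
I = P*(1-P) = 0.8797 * 0.1203
I = 0.1058

0.1058


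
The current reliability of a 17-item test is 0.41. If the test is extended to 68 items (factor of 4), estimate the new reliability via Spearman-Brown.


r_new = (n * rxx) / (1 + (n-1) * rxx)
r_new = (4 * 0.41) / (1 + 3 * 0.41)
r_new = 1.64 / 2.23
r_new = 0.7354

0.7354


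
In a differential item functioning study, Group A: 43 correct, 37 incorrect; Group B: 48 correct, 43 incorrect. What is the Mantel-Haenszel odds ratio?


Odds_A = 43/37 = 1.1622
Odds_B = 48/43 = 1.1163
OR = Odds_A / Odds_B = 1.1622 / 1.1163
Exactly, OR = (43 * 43) / (37 * 48) = 1849 / 1776
OR = 1.0411

1.0411


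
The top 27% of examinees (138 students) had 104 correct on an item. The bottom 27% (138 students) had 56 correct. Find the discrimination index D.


p_upper = 104/138 = 0.7536
p_lower = 56/138 = 0.4058
D = 0.7536 - 0.4058 = 0.3478

0.3478


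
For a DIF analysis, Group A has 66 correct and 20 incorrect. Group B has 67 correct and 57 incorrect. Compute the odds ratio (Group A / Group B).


Odds_A = 66/20 = 3.3
Odds_B = 67/57 = 1.1754
OR = Odds_A / Odds_B = 3.3 / 1.1754
Exactly, OR = (66 * 57) / (20 * 67) = 3762 / 1340
OR = 2.8075

2.8075


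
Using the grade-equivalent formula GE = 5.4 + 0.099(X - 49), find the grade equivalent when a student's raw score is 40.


raw - median = 40 - 49 = -9
slope * diff = 0.099 * -9 = -0.891
GE = 5.4 + -0.891
GE = 4.509

4.509


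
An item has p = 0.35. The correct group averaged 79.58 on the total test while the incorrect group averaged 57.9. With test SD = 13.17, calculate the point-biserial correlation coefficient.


q = 1 - p = 0.65
rpb = ((M1 - M0) / SD) * sqrt(p * q)
rpb = ((79.58 - 57.9) / 13.17) * sqrt(0.35 * 0.65)
rpb = 0.7852

0.7852


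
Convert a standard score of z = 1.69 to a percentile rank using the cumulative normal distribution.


CDF(z) = 0.5 * (1 + erf(z/sqrt(2)))
erf(1.195) = 0.909
CDF = 0.9545
Percentile rank = 0.9545 * 100 = 95.45

95.45


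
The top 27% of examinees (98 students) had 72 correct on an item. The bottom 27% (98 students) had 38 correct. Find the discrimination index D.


p_upper = 72/98 = 0.7347
p_lower = 38/98 = 0.3878
D = 0.7347 - 0.3878 = 0.3469

0.3469


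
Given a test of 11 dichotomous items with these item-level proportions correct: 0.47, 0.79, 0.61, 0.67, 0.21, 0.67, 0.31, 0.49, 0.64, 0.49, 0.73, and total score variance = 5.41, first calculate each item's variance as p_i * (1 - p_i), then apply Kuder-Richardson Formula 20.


For each item, compute p_i * q_i:
  Item 1: 0.47 * 0.53 = 0.2491
  Item 2: 0.79 * 0.21 = 0.1659
  Item 3: 0.61 * 0.39 = 0.2379
  Item 4: 0.67 * 0.33 = 0.2211
  Item 5: 0.21 * 0.79 = 0.1659
  Item 6: 0.67 * 0.33 = 0.2211
  Item 7: 0.31 * 0.69 = 0.2139
  Item 8: 0.49 * 0.51 = 0.2499
  Item 9: 0.64 * 0.36 = 0.2304
  Item 10: 0.49 * 0.51 = 0.2499
  Item 11: 0.73 * 0.27 = 0.1971
Sum(p_i * q_i) = 0.2491 + 0.1659 + 0.2379 + 0.2211 + 0.1659 + 0.2211 + 0.2139 + 0.2499 + 0.2304 + 0.2499 + 0.1971 = 2.4022
KR-20 = (k/(k-1)) * (1 - Sum(p_i*q_i) / Var_total)
= (11/10) * (1 - 2.4022/5.41)
= 1.1 * 0.556
KR-20 = 0.6116

0.6116


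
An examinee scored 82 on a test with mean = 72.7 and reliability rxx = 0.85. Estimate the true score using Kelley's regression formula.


T_est = rxx * X + (1 - rxx) * mean
T_est = 0.85 * 82 + 0.15 * 72.7
T_est = 69.7 + 10.905
T_est = 80.605

80.605


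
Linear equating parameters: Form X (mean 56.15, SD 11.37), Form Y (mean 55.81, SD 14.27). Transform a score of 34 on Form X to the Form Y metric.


slope = SD_Y / SD_X = 14.27 / 11.37 ~ 1.2551
intercept = mean_Y - slope * mean_X = 55.81 - (14.27 / 11.37) * 56.15 ~ -14.6615
Y = slope * X + intercept. To avoid rounding drift from the rounded slope/intercept, evaluate the equivalent form Y = mean_Y + SD_Y * (X - mean_X) / SD_X at full precision:
Y = 55.81 + 14.27 * (34 - 56.15) / 11.37
Y = 55.81 - 14.27 * 22.15 / 11.37
Y = 55.81 - 316.0805 / 11.37
Y = 55.81 - 27.7995
Y = 28.0105

28.0105


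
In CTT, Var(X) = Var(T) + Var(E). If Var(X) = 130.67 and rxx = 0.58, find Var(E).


var_true = rxx * var_obs = 0.58 * 130.67 = 75.7886
var_error = var_obs - var_true
var_error = 130.67 - 75.7886
var_error = 54.8814

54.8814


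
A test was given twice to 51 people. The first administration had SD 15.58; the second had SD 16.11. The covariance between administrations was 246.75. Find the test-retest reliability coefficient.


r = cov(X,Y) / (SD_X * SD_Y)
r = 246.75 / (15.58 * 16.11)
r = 246.75 / 250.9938
r = 0.9831

0.9831


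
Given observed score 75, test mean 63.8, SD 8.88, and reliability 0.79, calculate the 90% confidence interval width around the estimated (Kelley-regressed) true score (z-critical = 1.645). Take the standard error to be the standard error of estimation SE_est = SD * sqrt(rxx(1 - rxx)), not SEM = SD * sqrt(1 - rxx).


True score estimate = 0.79*75 + 0.21*63.8 = 72.648
SE_est = SD * sqrt(rxx * (1 - rxx)) = 8.88 * sqrt(0.79 * 0.21) = 8.88 * sqrt(0.1659) = 3.616897
CI = T_est +/- z * SE_est, so width = 2 * z * SE_est = 2 * 1.645 * 3.616897
Width = 11.8996

11.8996


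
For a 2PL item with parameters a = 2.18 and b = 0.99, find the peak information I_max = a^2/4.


For 2PL, max info at theta = b = 0.99
I_max = a^2 / 4 = 2.18^2 / 4
= 4.7524 / 4
I_max = 1.1881

1.1881


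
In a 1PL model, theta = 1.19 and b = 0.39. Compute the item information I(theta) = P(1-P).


P = 1/(1+exp(-(1.19-0.39))) = 0.69
I = P*(1-P) = 0.69 * 0.31
I = 0.2139

0.2139


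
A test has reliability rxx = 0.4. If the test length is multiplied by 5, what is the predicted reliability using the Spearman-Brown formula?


r_new = (n * rxx) / (1 + (n-1) * rxx)
r_new = (5 * 0.4) / (1 + 4 * 0.4)
r_new = 2.0 / 2.6
r_new = 0.7692

0.7692


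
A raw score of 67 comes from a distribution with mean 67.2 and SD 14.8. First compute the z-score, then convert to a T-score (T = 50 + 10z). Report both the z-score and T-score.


z = (X - mean) / SD = (67 - 67.2) / 14.8
z = -0.2 / 14.8
z = -0.0135
T-score = T = 50 + 10z
Carry z at full precision (z = -0.2 / 14.8) into the conversion:
T-score = 50 + 10 * (-0.2 / 14.8) = 50 + -2 / 14.8
T-score = 50 + -0.1351
T-score = 49.8649

49.8649
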